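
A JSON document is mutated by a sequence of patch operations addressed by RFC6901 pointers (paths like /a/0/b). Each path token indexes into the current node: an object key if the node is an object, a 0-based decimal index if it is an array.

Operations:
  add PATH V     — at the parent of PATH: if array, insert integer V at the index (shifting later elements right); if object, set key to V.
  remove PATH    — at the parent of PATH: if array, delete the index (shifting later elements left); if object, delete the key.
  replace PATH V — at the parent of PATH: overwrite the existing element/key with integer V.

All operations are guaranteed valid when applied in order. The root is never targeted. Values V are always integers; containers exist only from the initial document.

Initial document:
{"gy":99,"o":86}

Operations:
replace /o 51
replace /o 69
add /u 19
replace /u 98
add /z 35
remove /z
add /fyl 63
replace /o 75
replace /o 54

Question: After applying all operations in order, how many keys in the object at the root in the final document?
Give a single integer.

After op 1 (replace /o 51): {"gy":99,"o":51}
After op 2 (replace /o 69): {"gy":99,"o":69}
After op 3 (add /u 19): {"gy":99,"o":69,"u":19}
After op 4 (replace /u 98): {"gy":99,"o":69,"u":98}
After op 5 (add /z 35): {"gy":99,"o":69,"u":98,"z":35}
After op 6 (remove /z): {"gy":99,"o":69,"u":98}
After op 7 (add /fyl 63): {"fyl":63,"gy":99,"o":69,"u":98}
After op 8 (replace /o 75): {"fyl":63,"gy":99,"o":75,"u":98}
After op 9 (replace /o 54): {"fyl":63,"gy":99,"o":54,"u":98}
Size at the root: 4

Answer: 4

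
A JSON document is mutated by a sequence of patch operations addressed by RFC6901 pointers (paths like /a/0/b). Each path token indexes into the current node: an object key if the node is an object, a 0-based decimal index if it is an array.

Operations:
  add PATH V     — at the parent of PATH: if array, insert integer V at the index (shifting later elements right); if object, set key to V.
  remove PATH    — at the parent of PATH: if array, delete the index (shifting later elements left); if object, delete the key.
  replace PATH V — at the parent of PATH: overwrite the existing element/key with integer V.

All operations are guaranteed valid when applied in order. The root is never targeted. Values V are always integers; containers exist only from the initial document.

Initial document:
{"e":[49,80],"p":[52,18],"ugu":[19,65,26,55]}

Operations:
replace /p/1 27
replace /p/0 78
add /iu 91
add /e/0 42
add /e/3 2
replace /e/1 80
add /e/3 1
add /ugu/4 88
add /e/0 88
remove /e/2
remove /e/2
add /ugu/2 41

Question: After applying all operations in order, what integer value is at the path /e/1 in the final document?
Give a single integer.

After op 1 (replace /p/1 27): {"e":[49,80],"p":[52,27],"ugu":[19,65,26,55]}
After op 2 (replace /p/0 78): {"e":[49,80],"p":[78,27],"ugu":[19,65,26,55]}
After op 3 (add /iu 91): {"e":[49,80],"iu":91,"p":[78,27],"ugu":[19,65,26,55]}
After op 4 (add /e/0 42): {"e":[42,49,80],"iu":91,"p":[78,27],"ugu":[19,65,26,55]}
After op 5 (add /e/3 2): {"e":[42,49,80,2],"iu":91,"p":[78,27],"ugu":[19,65,26,55]}
After op 6 (replace /e/1 80): {"e":[42,80,80,2],"iu":91,"p":[78,27],"ugu":[19,65,26,55]}
After op 7 (add /e/3 1): {"e":[42,80,80,1,2],"iu":91,"p":[78,27],"ugu":[19,65,26,55]}
After op 8 (add /ugu/4 88): {"e":[42,80,80,1,2],"iu":91,"p":[78,27],"ugu":[19,65,26,55,88]}
After op 9 (add /e/0 88): {"e":[88,42,80,80,1,2],"iu":91,"p":[78,27],"ugu":[19,65,26,55,88]}
After op 10 (remove /e/2): {"e":[88,42,80,1,2],"iu":91,"p":[78,27],"ugu":[19,65,26,55,88]}
After op 11 (remove /e/2): {"e":[88,42,1,2],"iu":91,"p":[78,27],"ugu":[19,65,26,55,88]}
After op 12 (add /ugu/2 41): {"e":[88,42,1,2],"iu":91,"p":[78,27],"ugu":[19,65,41,26,55,88]}
Value at /e/1: 42

Answer: 42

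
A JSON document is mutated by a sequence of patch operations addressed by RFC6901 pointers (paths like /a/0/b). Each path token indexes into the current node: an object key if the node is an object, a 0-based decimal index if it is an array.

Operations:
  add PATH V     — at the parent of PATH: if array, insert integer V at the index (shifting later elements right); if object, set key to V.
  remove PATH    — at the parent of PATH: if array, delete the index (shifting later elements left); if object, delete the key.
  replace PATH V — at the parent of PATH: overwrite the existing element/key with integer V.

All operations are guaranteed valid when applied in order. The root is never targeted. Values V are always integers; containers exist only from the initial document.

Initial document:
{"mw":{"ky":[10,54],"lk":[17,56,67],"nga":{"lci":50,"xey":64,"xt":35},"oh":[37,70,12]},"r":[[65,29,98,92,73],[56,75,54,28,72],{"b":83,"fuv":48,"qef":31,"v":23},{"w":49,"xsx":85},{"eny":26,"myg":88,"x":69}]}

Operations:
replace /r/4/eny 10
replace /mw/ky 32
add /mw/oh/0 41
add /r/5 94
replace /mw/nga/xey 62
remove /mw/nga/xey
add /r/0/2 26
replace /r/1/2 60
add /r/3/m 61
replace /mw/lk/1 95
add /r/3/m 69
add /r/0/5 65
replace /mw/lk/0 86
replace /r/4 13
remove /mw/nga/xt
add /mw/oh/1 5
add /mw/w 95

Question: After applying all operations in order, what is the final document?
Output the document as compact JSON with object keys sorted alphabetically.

After op 1 (replace /r/4/eny 10): {"mw":{"ky":[10,54],"lk":[17,56,67],"nga":{"lci":50,"xey":64,"xt":35},"oh":[37,70,12]},"r":[[65,29,98,92,73],[56,75,54,28,72],{"b":83,"fuv":48,"qef":31,"v":23},{"w":49,"xsx":85},{"eny":10,"myg":88,"x":69}]}
After op 2 (replace /mw/ky 32): {"mw":{"ky":32,"lk":[17,56,67],"nga":{"lci":50,"xey":64,"xt":35},"oh":[37,70,12]},"r":[[65,29,98,92,73],[56,75,54,28,72],{"b":83,"fuv":48,"qef":31,"v":23},{"w":49,"xsx":85},{"eny":10,"myg":88,"x":69}]}
After op 3 (add /mw/oh/0 41): {"mw":{"ky":32,"lk":[17,56,67],"nga":{"lci":50,"xey":64,"xt":35},"oh":[41,37,70,12]},"r":[[65,29,98,92,73],[56,75,54,28,72],{"b":83,"fuv":48,"qef":31,"v":23},{"w":49,"xsx":85},{"eny":10,"myg":88,"x":69}]}
After op 4 (add /r/5 94): {"mw":{"ky":32,"lk":[17,56,67],"nga":{"lci":50,"xey":64,"xt":35},"oh":[41,37,70,12]},"r":[[65,29,98,92,73],[56,75,54,28,72],{"b":83,"fuv":48,"qef":31,"v":23},{"w":49,"xsx":85},{"eny":10,"myg":88,"x":69},94]}
After op 5 (replace /mw/nga/xey 62): {"mw":{"ky":32,"lk":[17,56,67],"nga":{"lci":50,"xey":62,"xt":35},"oh":[41,37,70,12]},"r":[[65,29,98,92,73],[56,75,54,28,72],{"b":83,"fuv":48,"qef":31,"v":23},{"w":49,"xsx":85},{"eny":10,"myg":88,"x":69},94]}
After op 6 (remove /mw/nga/xey): {"mw":{"ky":32,"lk":[17,56,67],"nga":{"lci":50,"xt":35},"oh":[41,37,70,12]},"r":[[65,29,98,92,73],[56,75,54,28,72],{"b":83,"fuv":48,"qef":31,"v":23},{"w":49,"xsx":85},{"eny":10,"myg":88,"x":69},94]}
After op 7 (add /r/0/2 26): {"mw":{"ky":32,"lk":[17,56,67],"nga":{"lci":50,"xt":35},"oh":[41,37,70,12]},"r":[[65,29,26,98,92,73],[56,75,54,28,72],{"b":83,"fuv":48,"qef":31,"v":23},{"w":49,"xsx":85},{"eny":10,"myg":88,"x":69},94]}
After op 8 (replace /r/1/2 60): {"mw":{"ky":32,"lk":[17,56,67],"nga":{"lci":50,"xt":35},"oh":[41,37,70,12]},"r":[[65,29,26,98,92,73],[56,75,60,28,72],{"b":83,"fuv":48,"qef":31,"v":23},{"w":49,"xsx":85},{"eny":10,"myg":88,"x":69},94]}
After op 9 (add /r/3/m 61): {"mw":{"ky":32,"lk":[17,56,67],"nga":{"lci":50,"xt":35},"oh":[41,37,70,12]},"r":[[65,29,26,98,92,73],[56,75,60,28,72],{"b":83,"fuv":48,"qef":31,"v":23},{"m":61,"w":49,"xsx":85},{"eny":10,"myg":88,"x":69},94]}
After op 10 (replace /mw/lk/1 95): {"mw":{"ky":32,"lk":[17,95,67],"nga":{"lci":50,"xt":35},"oh":[41,37,70,12]},"r":[[65,29,26,98,92,73],[56,75,60,28,72],{"b":83,"fuv":48,"qef":31,"v":23},{"m":61,"w":49,"xsx":85},{"eny":10,"myg":88,"x":69},94]}
After op 11 (add /r/3/m 69): {"mw":{"ky":32,"lk":[17,95,67],"nga":{"lci":50,"xt":35},"oh":[41,37,70,12]},"r":[[65,29,26,98,92,73],[56,75,60,28,72],{"b":83,"fuv":48,"qef":31,"v":23},{"m":69,"w":49,"xsx":85},{"eny":10,"myg":88,"x":69},94]}
After op 12 (add /r/0/5 65): {"mw":{"ky":32,"lk":[17,95,67],"nga":{"lci":50,"xt":35},"oh":[41,37,70,12]},"r":[[65,29,26,98,92,65,73],[56,75,60,28,72],{"b":83,"fuv":48,"qef":31,"v":23},{"m":69,"w":49,"xsx":85},{"eny":10,"myg":88,"x":69},94]}
After op 13 (replace /mw/lk/0 86): {"mw":{"ky":32,"lk":[86,95,67],"nga":{"lci":50,"xt":35},"oh":[41,37,70,12]},"r":[[65,29,26,98,92,65,73],[56,75,60,28,72],{"b":83,"fuv":48,"qef":31,"v":23},{"m":69,"w":49,"xsx":85},{"eny":10,"myg":88,"x":69},94]}
After op 14 (replace /r/4 13): {"mw":{"ky":32,"lk":[86,95,67],"nga":{"lci":50,"xt":35},"oh":[41,37,70,12]},"r":[[65,29,26,98,92,65,73],[56,75,60,28,72],{"b":83,"fuv":48,"qef":31,"v":23},{"m":69,"w":49,"xsx":85},13,94]}
After op 15 (remove /mw/nga/xt): {"mw":{"ky":32,"lk":[86,95,67],"nga":{"lci":50},"oh":[41,37,70,12]},"r":[[65,29,26,98,92,65,73],[56,75,60,28,72],{"b":83,"fuv":48,"qef":31,"v":23},{"m":69,"w":49,"xsx":85},13,94]}
After op 16 (add /mw/oh/1 5): {"mw":{"ky":32,"lk":[86,95,67],"nga":{"lci":50},"oh":[41,5,37,70,12]},"r":[[65,29,26,98,92,65,73],[56,75,60,28,72],{"b":83,"fuv":48,"qef":31,"v":23},{"m":69,"w":49,"xsx":85},13,94]}
After op 17 (add /mw/w 95): {"mw":{"ky":32,"lk":[86,95,67],"nga":{"lci":50},"oh":[41,5,37,70,12],"w":95},"r":[[65,29,26,98,92,65,73],[56,75,60,28,72],{"b":83,"fuv":48,"qef":31,"v":23},{"m":69,"w":49,"xsx":85},13,94]}

Answer: {"mw":{"ky":32,"lk":[86,95,67],"nga":{"lci":50},"oh":[41,5,37,70,12],"w":95},"r":[[65,29,26,98,92,65,73],[56,75,60,28,72],{"b":83,"fuv":48,"qef":31,"v":23},{"m":69,"w":49,"xsx":85},13,94]}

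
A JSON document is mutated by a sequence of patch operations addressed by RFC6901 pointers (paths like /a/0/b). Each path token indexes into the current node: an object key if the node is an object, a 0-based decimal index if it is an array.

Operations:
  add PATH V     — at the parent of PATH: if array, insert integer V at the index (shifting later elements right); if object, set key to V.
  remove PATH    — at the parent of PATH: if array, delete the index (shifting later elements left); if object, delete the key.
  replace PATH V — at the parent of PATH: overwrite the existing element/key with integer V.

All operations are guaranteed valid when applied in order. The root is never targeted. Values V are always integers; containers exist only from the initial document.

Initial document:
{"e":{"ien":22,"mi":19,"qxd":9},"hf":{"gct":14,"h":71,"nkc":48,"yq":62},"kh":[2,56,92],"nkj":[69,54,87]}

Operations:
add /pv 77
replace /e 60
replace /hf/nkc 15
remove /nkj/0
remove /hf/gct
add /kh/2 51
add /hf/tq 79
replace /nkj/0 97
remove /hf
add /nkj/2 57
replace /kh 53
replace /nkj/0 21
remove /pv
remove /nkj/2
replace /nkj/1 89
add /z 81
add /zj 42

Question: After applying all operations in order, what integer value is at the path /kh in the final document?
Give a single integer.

Answer: 53

Derivation:
After op 1 (add /pv 77): {"e":{"ien":22,"mi":19,"qxd":9},"hf":{"gct":14,"h":71,"nkc":48,"yq":62},"kh":[2,56,92],"nkj":[69,54,87],"pv":77}
After op 2 (replace /e 60): {"e":60,"hf":{"gct":14,"h":71,"nkc":48,"yq":62},"kh":[2,56,92],"nkj":[69,54,87],"pv":77}
After op 3 (replace /hf/nkc 15): {"e":60,"hf":{"gct":14,"h":71,"nkc":15,"yq":62},"kh":[2,56,92],"nkj":[69,54,87],"pv":77}
After op 4 (remove /nkj/0): {"e":60,"hf":{"gct":14,"h":71,"nkc":15,"yq":62},"kh":[2,56,92],"nkj":[54,87],"pv":77}
After op 5 (remove /hf/gct): {"e":60,"hf":{"h":71,"nkc":15,"yq":62},"kh":[2,56,92],"nkj":[54,87],"pv":77}
After op 6 (add /kh/2 51): {"e":60,"hf":{"h":71,"nkc":15,"yq":62},"kh":[2,56,51,92],"nkj":[54,87],"pv":77}
After op 7 (add /hf/tq 79): {"e":60,"hf":{"h":71,"nkc":15,"tq":79,"yq":62},"kh":[2,56,51,92],"nkj":[54,87],"pv":77}
After op 8 (replace /nkj/0 97): {"e":60,"hf":{"h":71,"nkc":15,"tq":79,"yq":62},"kh":[2,56,51,92],"nkj":[97,87],"pv":77}
After op 9 (remove /hf): {"e":60,"kh":[2,56,51,92],"nkj":[97,87],"pv":77}
After op 10 (add /nkj/2 57): {"e":60,"kh":[2,56,51,92],"nkj":[97,87,57],"pv":77}
After op 11 (replace /kh 53): {"e":60,"kh":53,"nkj":[97,87,57],"pv":77}
After op 12 (replace /nkj/0 21): {"e":60,"kh":53,"nkj":[21,87,57],"pv":77}
After op 13 (remove /pv): {"e":60,"kh":53,"nkj":[21,87,57]}
After op 14 (remove /nkj/2): {"e":60,"kh":53,"nkj":[21,87]}
After op 15 (replace /nkj/1 89): {"e":60,"kh":53,"nkj":[21,89]}
After op 16 (add /z 81): {"e":60,"kh":53,"nkj":[21,89],"z":81}
After op 17 (add /zj 42): {"e":60,"kh":53,"nkj":[21,89],"z":81,"zj":42}
Value at /kh: 53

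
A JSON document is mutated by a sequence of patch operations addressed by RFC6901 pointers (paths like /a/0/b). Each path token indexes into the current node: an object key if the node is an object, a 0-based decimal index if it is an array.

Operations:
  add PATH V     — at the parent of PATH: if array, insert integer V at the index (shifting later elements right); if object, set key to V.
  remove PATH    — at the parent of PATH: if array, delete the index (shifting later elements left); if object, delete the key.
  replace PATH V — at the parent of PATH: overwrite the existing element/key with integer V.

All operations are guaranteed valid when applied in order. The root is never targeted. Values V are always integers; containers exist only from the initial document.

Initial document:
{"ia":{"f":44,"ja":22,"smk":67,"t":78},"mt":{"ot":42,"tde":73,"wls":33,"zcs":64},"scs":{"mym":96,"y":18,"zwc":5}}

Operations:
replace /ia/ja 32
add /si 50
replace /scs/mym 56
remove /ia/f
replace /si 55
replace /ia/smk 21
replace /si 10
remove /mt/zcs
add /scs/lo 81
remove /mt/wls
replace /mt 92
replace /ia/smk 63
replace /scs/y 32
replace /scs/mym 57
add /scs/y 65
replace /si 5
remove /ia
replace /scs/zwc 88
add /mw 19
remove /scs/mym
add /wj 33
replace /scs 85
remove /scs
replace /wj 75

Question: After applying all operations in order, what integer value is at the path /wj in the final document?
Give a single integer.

Answer: 75

Derivation:
After op 1 (replace /ia/ja 32): {"ia":{"f":44,"ja":32,"smk":67,"t":78},"mt":{"ot":42,"tde":73,"wls":33,"zcs":64},"scs":{"mym":96,"y":18,"zwc":5}}
After op 2 (add /si 50): {"ia":{"f":44,"ja":32,"smk":67,"t":78},"mt":{"ot":42,"tde":73,"wls":33,"zcs":64},"scs":{"mym":96,"y":18,"zwc":5},"si":50}
After op 3 (replace /scs/mym 56): {"ia":{"f":44,"ja":32,"smk":67,"t":78},"mt":{"ot":42,"tde":73,"wls":33,"zcs":64},"scs":{"mym":56,"y":18,"zwc":5},"si":50}
After op 4 (remove /ia/f): {"ia":{"ja":32,"smk":67,"t":78},"mt":{"ot":42,"tde":73,"wls":33,"zcs":64},"scs":{"mym":56,"y":18,"zwc":5},"si":50}
After op 5 (replace /si 55): {"ia":{"ja":32,"smk":67,"t":78},"mt":{"ot":42,"tde":73,"wls":33,"zcs":64},"scs":{"mym":56,"y":18,"zwc":5},"si":55}
After op 6 (replace /ia/smk 21): {"ia":{"ja":32,"smk":21,"t":78},"mt":{"ot":42,"tde":73,"wls":33,"zcs":64},"scs":{"mym":56,"y":18,"zwc":5},"si":55}
After op 7 (replace /si 10): {"ia":{"ja":32,"smk":21,"t":78},"mt":{"ot":42,"tde":73,"wls":33,"zcs":64},"scs":{"mym":56,"y":18,"zwc":5},"si":10}
After op 8 (remove /mt/zcs): {"ia":{"ja":32,"smk":21,"t":78},"mt":{"ot":42,"tde":73,"wls":33},"scs":{"mym":56,"y":18,"zwc":5},"si":10}
After op 9 (add /scs/lo 81): {"ia":{"ja":32,"smk":21,"t":78},"mt":{"ot":42,"tde":73,"wls":33},"scs":{"lo":81,"mym":56,"y":18,"zwc":5},"si":10}
After op 10 (remove /mt/wls): {"ia":{"ja":32,"smk":21,"t":78},"mt":{"ot":42,"tde":73},"scs":{"lo":81,"mym":56,"y":18,"zwc":5},"si":10}
After op 11 (replace /mt 92): {"ia":{"ja":32,"smk":21,"t":78},"mt":92,"scs":{"lo":81,"mym":56,"y":18,"zwc":5},"si":10}
After op 12 (replace /ia/smk 63): {"ia":{"ja":32,"smk":63,"t":78},"mt":92,"scs":{"lo":81,"mym":56,"y":18,"zwc":5},"si":10}
After op 13 (replace /scs/y 32): {"ia":{"ja":32,"smk":63,"t":78},"mt":92,"scs":{"lo":81,"mym":56,"y":32,"zwc":5},"si":10}
After op 14 (replace /scs/mym 57): {"ia":{"ja":32,"smk":63,"t":78},"mt":92,"scs":{"lo":81,"mym":57,"y":32,"zwc":5},"si":10}
After op 15 (add /scs/y 65): {"ia":{"ja":32,"smk":63,"t":78},"mt":92,"scs":{"lo":81,"mym":57,"y":65,"zwc":5},"si":10}
After op 16 (replace /si 5): {"ia":{"ja":32,"smk":63,"t":78},"mt":92,"scs":{"lo":81,"mym":57,"y":65,"zwc":5},"si":5}
After op 17 (remove /ia): {"mt":92,"scs":{"lo":81,"mym":57,"y":65,"zwc":5},"si":5}
After op 18 (replace /scs/zwc 88): {"mt":92,"scs":{"lo":81,"mym":57,"y":65,"zwc":88},"si":5}
After op 19 (add /mw 19): {"mt":92,"mw":19,"scs":{"lo":81,"mym":57,"y":65,"zwc":88},"si":5}
After op 20 (remove /scs/mym): {"mt":92,"mw":19,"scs":{"lo":81,"y":65,"zwc":88},"si":5}
After op 21 (add /wj 33): {"mt":92,"mw":19,"scs":{"lo":81,"y":65,"zwc":88},"si":5,"wj":33}
After op 22 (replace /scs 85): {"mt":92,"mw":19,"scs":85,"si":5,"wj":33}
After op 23 (remove /scs): {"mt":92,"mw":19,"si":5,"wj":33}
After op 24 (replace /wj 75): {"mt":92,"mw":19,"si":5,"wj":75}
Value at /wj: 75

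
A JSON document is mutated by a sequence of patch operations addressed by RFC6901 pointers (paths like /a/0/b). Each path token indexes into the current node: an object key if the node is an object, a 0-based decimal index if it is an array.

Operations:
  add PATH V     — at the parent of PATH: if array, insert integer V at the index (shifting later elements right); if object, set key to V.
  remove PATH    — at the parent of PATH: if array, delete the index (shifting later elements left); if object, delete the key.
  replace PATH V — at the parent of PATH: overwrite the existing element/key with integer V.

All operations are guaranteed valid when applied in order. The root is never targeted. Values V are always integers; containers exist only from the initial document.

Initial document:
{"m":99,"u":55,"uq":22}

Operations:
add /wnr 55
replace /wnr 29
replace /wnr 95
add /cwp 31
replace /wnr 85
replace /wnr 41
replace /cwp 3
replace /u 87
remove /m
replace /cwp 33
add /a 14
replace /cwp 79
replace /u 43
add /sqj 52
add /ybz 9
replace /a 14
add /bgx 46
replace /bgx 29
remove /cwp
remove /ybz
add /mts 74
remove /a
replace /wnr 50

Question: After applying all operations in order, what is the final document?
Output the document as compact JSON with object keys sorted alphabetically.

Answer: {"bgx":29,"mts":74,"sqj":52,"u":43,"uq":22,"wnr":50}

Derivation:
After op 1 (add /wnr 55): {"m":99,"u":55,"uq":22,"wnr":55}
After op 2 (replace /wnr 29): {"m":99,"u":55,"uq":22,"wnr":29}
After op 3 (replace /wnr 95): {"m":99,"u":55,"uq":22,"wnr":95}
After op 4 (add /cwp 31): {"cwp":31,"m":99,"u":55,"uq":22,"wnr":95}
After op 5 (replace /wnr 85): {"cwp":31,"m":99,"u":55,"uq":22,"wnr":85}
After op 6 (replace /wnr 41): {"cwp":31,"m":99,"u":55,"uq":22,"wnr":41}
After op 7 (replace /cwp 3): {"cwp":3,"m":99,"u":55,"uq":22,"wnr":41}
After op 8 (replace /u 87): {"cwp":3,"m":99,"u":87,"uq":22,"wnr":41}
After op 9 (remove /m): {"cwp":3,"u":87,"uq":22,"wnr":41}
After op 10 (replace /cwp 33): {"cwp":33,"u":87,"uq":22,"wnr":41}
After op 11 (add /a 14): {"a":14,"cwp":33,"u":87,"uq":22,"wnr":41}
After op 12 (replace /cwp 79): {"a":14,"cwp":79,"u":87,"uq":22,"wnr":41}
After op 13 (replace /u 43): {"a":14,"cwp":79,"u":43,"uq":22,"wnr":41}
After op 14 (add /sqj 52): {"a":14,"cwp":79,"sqj":52,"u":43,"uq":22,"wnr":41}
After op 15 (add /ybz 9): {"a":14,"cwp":79,"sqj":52,"u":43,"uq":22,"wnr":41,"ybz":9}
After op 16 (replace /a 14): {"a":14,"cwp":79,"sqj":52,"u":43,"uq":22,"wnr":41,"ybz":9}
After op 17 (add /bgx 46): {"a":14,"bgx":46,"cwp":79,"sqj":52,"u":43,"uq":22,"wnr":41,"ybz":9}
After op 18 (replace /bgx 29): {"a":14,"bgx":29,"cwp":79,"sqj":52,"u":43,"uq":22,"wnr":41,"ybz":9}
After op 19 (remove /cwp): {"a":14,"bgx":29,"sqj":52,"u":43,"uq":22,"wnr":41,"ybz":9}
After op 20 (remove /ybz): {"a":14,"bgx":29,"sqj":52,"u":43,"uq":22,"wnr":41}
After op 21 (add /mts 74): {"a":14,"bgx":29,"mts":74,"sqj":52,"u":43,"uq":22,"wnr":41}
After op 22 (remove /a): {"bgx":29,"mts":74,"sqj":52,"u":43,"uq":22,"wnr":41}
After op 23 (replace /wnr 50): {"bgx":29,"mts":74,"sqj":52,"u":43,"uq":22,"wnr":50}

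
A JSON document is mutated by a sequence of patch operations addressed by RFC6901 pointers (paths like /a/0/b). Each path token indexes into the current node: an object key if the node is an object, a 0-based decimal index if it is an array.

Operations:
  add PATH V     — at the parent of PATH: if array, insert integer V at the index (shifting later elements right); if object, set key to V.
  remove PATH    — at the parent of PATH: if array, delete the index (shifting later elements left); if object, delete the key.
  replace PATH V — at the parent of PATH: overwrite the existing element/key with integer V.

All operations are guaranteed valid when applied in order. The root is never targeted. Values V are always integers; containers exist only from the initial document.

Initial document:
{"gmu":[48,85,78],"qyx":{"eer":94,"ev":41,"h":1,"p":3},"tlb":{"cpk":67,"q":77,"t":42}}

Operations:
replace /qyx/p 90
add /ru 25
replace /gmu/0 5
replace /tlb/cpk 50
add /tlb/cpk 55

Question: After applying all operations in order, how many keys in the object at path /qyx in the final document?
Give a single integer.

Answer: 4

Derivation:
After op 1 (replace /qyx/p 90): {"gmu":[48,85,78],"qyx":{"eer":94,"ev":41,"h":1,"p":90},"tlb":{"cpk":67,"q":77,"t":42}}
After op 2 (add /ru 25): {"gmu":[48,85,78],"qyx":{"eer":94,"ev":41,"h":1,"p":90},"ru":25,"tlb":{"cpk":67,"q":77,"t":42}}
After op 3 (replace /gmu/0 5): {"gmu":[5,85,78],"qyx":{"eer":94,"ev":41,"h":1,"p":90},"ru":25,"tlb":{"cpk":67,"q":77,"t":42}}
After op 4 (replace /tlb/cpk 50): {"gmu":[5,85,78],"qyx":{"eer":94,"ev":41,"h":1,"p":90},"ru":25,"tlb":{"cpk":50,"q":77,"t":42}}
After op 5 (add /tlb/cpk 55): {"gmu":[5,85,78],"qyx":{"eer":94,"ev":41,"h":1,"p":90},"ru":25,"tlb":{"cpk":55,"q":77,"t":42}}
Size at path /qyx: 4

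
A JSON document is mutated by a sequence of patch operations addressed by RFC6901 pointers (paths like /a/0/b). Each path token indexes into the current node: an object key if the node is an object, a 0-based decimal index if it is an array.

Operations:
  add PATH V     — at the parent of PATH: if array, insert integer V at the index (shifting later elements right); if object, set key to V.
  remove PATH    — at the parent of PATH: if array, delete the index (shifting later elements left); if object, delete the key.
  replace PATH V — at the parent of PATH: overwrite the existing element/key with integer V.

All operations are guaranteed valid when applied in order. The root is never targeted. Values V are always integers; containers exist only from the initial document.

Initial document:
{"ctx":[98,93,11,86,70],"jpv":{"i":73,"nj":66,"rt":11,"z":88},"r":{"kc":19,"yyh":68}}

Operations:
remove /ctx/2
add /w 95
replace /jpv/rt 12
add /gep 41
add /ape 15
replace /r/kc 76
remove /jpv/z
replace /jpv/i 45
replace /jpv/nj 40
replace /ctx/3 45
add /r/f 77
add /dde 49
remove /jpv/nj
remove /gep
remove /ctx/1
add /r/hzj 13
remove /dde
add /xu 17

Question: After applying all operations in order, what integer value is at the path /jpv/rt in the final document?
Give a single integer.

Answer: 12

Derivation:
After op 1 (remove /ctx/2): {"ctx":[98,93,86,70],"jpv":{"i":73,"nj":66,"rt":11,"z":88},"r":{"kc":19,"yyh":68}}
After op 2 (add /w 95): {"ctx":[98,93,86,70],"jpv":{"i":73,"nj":66,"rt":11,"z":88},"r":{"kc":19,"yyh":68},"w":95}
After op 3 (replace /jpv/rt 12): {"ctx":[98,93,86,70],"jpv":{"i":73,"nj":66,"rt":12,"z":88},"r":{"kc":19,"yyh":68},"w":95}
After op 4 (add /gep 41): {"ctx":[98,93,86,70],"gep":41,"jpv":{"i":73,"nj":66,"rt":12,"z":88},"r":{"kc":19,"yyh":68},"w":95}
After op 5 (add /ape 15): {"ape":15,"ctx":[98,93,86,70],"gep":41,"jpv":{"i":73,"nj":66,"rt":12,"z":88},"r":{"kc":19,"yyh":68},"w":95}
After op 6 (replace /r/kc 76): {"ape":15,"ctx":[98,93,86,70],"gep":41,"jpv":{"i":73,"nj":66,"rt":12,"z":88},"r":{"kc":76,"yyh":68},"w":95}
After op 7 (remove /jpv/z): {"ape":15,"ctx":[98,93,86,70],"gep":41,"jpv":{"i":73,"nj":66,"rt":12},"r":{"kc":76,"yyh":68},"w":95}
After op 8 (replace /jpv/i 45): {"ape":15,"ctx":[98,93,86,70],"gep":41,"jpv":{"i":45,"nj":66,"rt":12},"r":{"kc":76,"yyh":68},"w":95}
After op 9 (replace /jpv/nj 40): {"ape":15,"ctx":[98,93,86,70],"gep":41,"jpv":{"i":45,"nj":40,"rt":12},"r":{"kc":76,"yyh":68},"w":95}
After op 10 (replace /ctx/3 45): {"ape":15,"ctx":[98,93,86,45],"gep":41,"jpv":{"i":45,"nj":40,"rt":12},"r":{"kc":76,"yyh":68},"w":95}
After op 11 (add /r/f 77): {"ape":15,"ctx":[98,93,86,45],"gep":41,"jpv":{"i":45,"nj":40,"rt":12},"r":{"f":77,"kc":76,"yyh":68},"w":95}
After op 12 (add /dde 49): {"ape":15,"ctx":[98,93,86,45],"dde":49,"gep":41,"jpv":{"i":45,"nj":40,"rt":12},"r":{"f":77,"kc":76,"yyh":68},"w":95}
After op 13 (remove /jpv/nj): {"ape":15,"ctx":[98,93,86,45],"dde":49,"gep":41,"jpv":{"i":45,"rt":12},"r":{"f":77,"kc":76,"yyh":68},"w":95}
After op 14 (remove /gep): {"ape":15,"ctx":[98,93,86,45],"dde":49,"jpv":{"i":45,"rt":12},"r":{"f":77,"kc":76,"yyh":68},"w":95}
After op 15 (remove /ctx/1): {"ape":15,"ctx":[98,86,45],"dde":49,"jpv":{"i":45,"rt":12},"r":{"f":77,"kc":76,"yyh":68},"w":95}
After op 16 (add /r/hzj 13): {"ape":15,"ctx":[98,86,45],"dde":49,"jpv":{"i":45,"rt":12},"r":{"f":77,"hzj":13,"kc":76,"yyh":68},"w":95}
After op 17 (remove /dde): {"ape":15,"ctx":[98,86,45],"jpv":{"i":45,"rt":12},"r":{"f":77,"hzj":13,"kc":76,"yyh":68},"w":95}
After op 18 (add /xu 17): {"ape":15,"ctx":[98,86,45],"jpv":{"i":45,"rt":12},"r":{"f":77,"hzj":13,"kc":76,"yyh":68},"w":95,"xu":17}
Value at /jpv/rt: 12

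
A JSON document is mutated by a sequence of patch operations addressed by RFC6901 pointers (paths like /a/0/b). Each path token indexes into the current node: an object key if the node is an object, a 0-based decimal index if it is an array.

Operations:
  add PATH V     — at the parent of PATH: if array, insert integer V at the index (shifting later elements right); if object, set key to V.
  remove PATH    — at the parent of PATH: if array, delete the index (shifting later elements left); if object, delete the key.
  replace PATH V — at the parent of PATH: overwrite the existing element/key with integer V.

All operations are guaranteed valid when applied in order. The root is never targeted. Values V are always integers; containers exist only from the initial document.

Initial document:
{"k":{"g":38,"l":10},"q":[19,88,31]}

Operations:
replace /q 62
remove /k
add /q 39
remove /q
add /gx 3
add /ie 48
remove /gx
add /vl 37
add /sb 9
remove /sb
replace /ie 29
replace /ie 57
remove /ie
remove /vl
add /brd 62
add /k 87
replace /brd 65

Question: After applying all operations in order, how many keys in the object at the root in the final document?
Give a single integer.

Answer: 2

Derivation:
After op 1 (replace /q 62): {"k":{"g":38,"l":10},"q":62}
After op 2 (remove /k): {"q":62}
After op 3 (add /q 39): {"q":39}
After op 4 (remove /q): {}
After op 5 (add /gx 3): {"gx":3}
After op 6 (add /ie 48): {"gx":3,"ie":48}
After op 7 (remove /gx): {"ie":48}
After op 8 (add /vl 37): {"ie":48,"vl":37}
After op 9 (add /sb 9): {"ie":48,"sb":9,"vl":37}
After op 10 (remove /sb): {"ie":48,"vl":37}
After op 11 (replace /ie 29): {"ie":29,"vl":37}
After op 12 (replace /ie 57): {"ie":57,"vl":37}
After op 13 (remove /ie): {"vl":37}
After op 14 (remove /vl): {}
After op 15 (add /brd 62): {"brd":62}
After op 16 (add /k 87): {"brd":62,"k":87}
After op 17 (replace /brd 65): {"brd":65,"k":87}
Size at the root: 2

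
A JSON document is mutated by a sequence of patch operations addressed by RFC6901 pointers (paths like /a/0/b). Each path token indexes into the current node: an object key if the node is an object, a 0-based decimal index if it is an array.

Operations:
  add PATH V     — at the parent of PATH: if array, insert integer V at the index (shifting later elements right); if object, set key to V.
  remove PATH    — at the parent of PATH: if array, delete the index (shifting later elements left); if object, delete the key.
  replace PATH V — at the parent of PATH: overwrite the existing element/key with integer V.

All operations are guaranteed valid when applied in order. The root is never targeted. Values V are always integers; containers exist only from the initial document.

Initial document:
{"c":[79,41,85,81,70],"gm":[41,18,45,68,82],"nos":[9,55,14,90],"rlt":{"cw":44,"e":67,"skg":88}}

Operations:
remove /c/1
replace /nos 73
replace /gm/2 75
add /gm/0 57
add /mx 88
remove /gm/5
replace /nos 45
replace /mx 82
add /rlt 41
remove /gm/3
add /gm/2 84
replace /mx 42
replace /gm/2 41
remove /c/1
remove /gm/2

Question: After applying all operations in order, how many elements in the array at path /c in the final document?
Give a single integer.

Answer: 3

Derivation:
After op 1 (remove /c/1): {"c":[79,85,81,70],"gm":[41,18,45,68,82],"nos":[9,55,14,90],"rlt":{"cw":44,"e":67,"skg":88}}
After op 2 (replace /nos 73): {"c":[79,85,81,70],"gm":[41,18,45,68,82],"nos":73,"rlt":{"cw":44,"e":67,"skg":88}}
After op 3 (replace /gm/2 75): {"c":[79,85,81,70],"gm":[41,18,75,68,82],"nos":73,"rlt":{"cw":44,"e":67,"skg":88}}
After op 4 (add /gm/0 57): {"c":[79,85,81,70],"gm":[57,41,18,75,68,82],"nos":73,"rlt":{"cw":44,"e":67,"skg":88}}
After op 5 (add /mx 88): {"c":[79,85,81,70],"gm":[57,41,18,75,68,82],"mx":88,"nos":73,"rlt":{"cw":44,"e":67,"skg":88}}
After op 6 (remove /gm/5): {"c":[79,85,81,70],"gm":[57,41,18,75,68],"mx":88,"nos":73,"rlt":{"cw":44,"e":67,"skg":88}}
After op 7 (replace /nos 45): {"c":[79,85,81,70],"gm":[57,41,18,75,68],"mx":88,"nos":45,"rlt":{"cw":44,"e":67,"skg":88}}
After op 8 (replace /mx 82): {"c":[79,85,81,70],"gm":[57,41,18,75,68],"mx":82,"nos":45,"rlt":{"cw":44,"e":67,"skg":88}}
After op 9 (add /rlt 41): {"c":[79,85,81,70],"gm":[57,41,18,75,68],"mx":82,"nos":45,"rlt":41}
After op 10 (remove /gm/3): {"c":[79,85,81,70],"gm":[57,41,18,68],"mx":82,"nos":45,"rlt":41}
After op 11 (add /gm/2 84): {"c":[79,85,81,70],"gm":[57,41,84,18,68],"mx":82,"nos":45,"rlt":41}
After op 12 (replace /mx 42): {"c":[79,85,81,70],"gm":[57,41,84,18,68],"mx":42,"nos":45,"rlt":41}
After op 13 (replace /gm/2 41): {"c":[79,85,81,70],"gm":[57,41,41,18,68],"mx":42,"nos":45,"rlt":41}
After op 14 (remove /c/1): {"c":[79,81,70],"gm":[57,41,41,18,68],"mx":42,"nos":45,"rlt":41}
After op 15 (remove /gm/2): {"c":[79,81,70],"gm":[57,41,18,68],"mx":42,"nos":45,"rlt":41}
Size at path /c: 3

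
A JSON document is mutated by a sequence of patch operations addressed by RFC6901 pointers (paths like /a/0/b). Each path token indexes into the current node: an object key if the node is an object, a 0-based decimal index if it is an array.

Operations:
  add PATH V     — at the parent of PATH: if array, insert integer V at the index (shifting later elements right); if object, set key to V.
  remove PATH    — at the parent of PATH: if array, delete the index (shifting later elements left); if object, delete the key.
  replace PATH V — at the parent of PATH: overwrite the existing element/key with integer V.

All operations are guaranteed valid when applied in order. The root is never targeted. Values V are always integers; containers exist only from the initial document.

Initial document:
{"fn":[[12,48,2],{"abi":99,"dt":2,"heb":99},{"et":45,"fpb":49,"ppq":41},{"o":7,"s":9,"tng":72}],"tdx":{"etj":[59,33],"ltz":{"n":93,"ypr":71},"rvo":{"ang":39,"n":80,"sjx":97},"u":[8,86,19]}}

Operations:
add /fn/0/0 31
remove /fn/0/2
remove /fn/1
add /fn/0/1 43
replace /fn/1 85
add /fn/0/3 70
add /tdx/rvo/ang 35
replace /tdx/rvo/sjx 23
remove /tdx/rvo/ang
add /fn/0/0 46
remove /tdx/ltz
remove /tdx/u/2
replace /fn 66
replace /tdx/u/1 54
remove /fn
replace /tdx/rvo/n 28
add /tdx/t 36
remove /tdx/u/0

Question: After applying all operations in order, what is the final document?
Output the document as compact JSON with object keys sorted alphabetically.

Answer: {"tdx":{"etj":[59,33],"rvo":{"n":28,"sjx":23},"t":36,"u":[54]}}

Derivation:
After op 1 (add /fn/0/0 31): {"fn":[[31,12,48,2],{"abi":99,"dt":2,"heb":99},{"et":45,"fpb":49,"ppq":41},{"o":7,"s":9,"tng":72}],"tdx":{"etj":[59,33],"ltz":{"n":93,"ypr":71},"rvo":{"ang":39,"n":80,"sjx":97},"u":[8,86,19]}}
After op 2 (remove /fn/0/2): {"fn":[[31,12,2],{"abi":99,"dt":2,"heb":99},{"et":45,"fpb":49,"ppq":41},{"o":7,"s":9,"tng":72}],"tdx":{"etj":[59,33],"ltz":{"n":93,"ypr":71},"rvo":{"ang":39,"n":80,"sjx":97},"u":[8,86,19]}}
After op 3 (remove /fn/1): {"fn":[[31,12,2],{"et":45,"fpb":49,"ppq":41},{"o":7,"s":9,"tng":72}],"tdx":{"etj":[59,33],"ltz":{"n":93,"ypr":71},"rvo":{"ang":39,"n":80,"sjx":97},"u":[8,86,19]}}
After op 4 (add /fn/0/1 43): {"fn":[[31,43,12,2],{"et":45,"fpb":49,"ppq":41},{"o":7,"s":9,"tng":72}],"tdx":{"etj":[59,33],"ltz":{"n":93,"ypr":71},"rvo":{"ang":39,"n":80,"sjx":97},"u":[8,86,19]}}
After op 5 (replace /fn/1 85): {"fn":[[31,43,12,2],85,{"o":7,"s":9,"tng":72}],"tdx":{"etj":[59,33],"ltz":{"n":93,"ypr":71},"rvo":{"ang":39,"n":80,"sjx":97},"u":[8,86,19]}}
After op 6 (add /fn/0/3 70): {"fn":[[31,43,12,70,2],85,{"o":7,"s":9,"tng":72}],"tdx":{"etj":[59,33],"ltz":{"n":93,"ypr":71},"rvo":{"ang":39,"n":80,"sjx":97},"u":[8,86,19]}}
After op 7 (add /tdx/rvo/ang 35): {"fn":[[31,43,12,70,2],85,{"o":7,"s":9,"tng":72}],"tdx":{"etj":[59,33],"ltz":{"n":93,"ypr":71},"rvo":{"ang":35,"n":80,"sjx":97},"u":[8,86,19]}}
After op 8 (replace /tdx/rvo/sjx 23): {"fn":[[31,43,12,70,2],85,{"o":7,"s":9,"tng":72}],"tdx":{"etj":[59,33],"ltz":{"n":93,"ypr":71},"rvo":{"ang":35,"n":80,"sjx":23},"u":[8,86,19]}}
After op 9 (remove /tdx/rvo/ang): {"fn":[[31,43,12,70,2],85,{"o":7,"s":9,"tng":72}],"tdx":{"etj":[59,33],"ltz":{"n":93,"ypr":71},"rvo":{"n":80,"sjx":23},"u":[8,86,19]}}
After op 10 (add /fn/0/0 46): {"fn":[[46,31,43,12,70,2],85,{"o":7,"s":9,"tng":72}],"tdx":{"etj":[59,33],"ltz":{"n":93,"ypr":71},"rvo":{"n":80,"sjx":23},"u":[8,86,19]}}
After op 11 (remove /tdx/ltz): {"fn":[[46,31,43,12,70,2],85,{"o":7,"s":9,"tng":72}],"tdx":{"etj":[59,33],"rvo":{"n":80,"sjx":23},"u":[8,86,19]}}
After op 12 (remove /tdx/u/2): {"fn":[[46,31,43,12,70,2],85,{"o":7,"s":9,"tng":72}],"tdx":{"etj":[59,33],"rvo":{"n":80,"sjx":23},"u":[8,86]}}
After op 13 (replace /fn 66): {"fn":66,"tdx":{"etj":[59,33],"rvo":{"n":80,"sjx":23},"u":[8,86]}}
After op 14 (replace /tdx/u/1 54): {"fn":66,"tdx":{"etj":[59,33],"rvo":{"n":80,"sjx":23},"u":[8,54]}}
After op 15 (remove /fn): {"tdx":{"etj":[59,33],"rvo":{"n":80,"sjx":23},"u":[8,54]}}
After op 16 (replace /tdx/rvo/n 28): {"tdx":{"etj":[59,33],"rvo":{"n":28,"sjx":23},"u":[8,54]}}
After op 17 (add /tdx/t 36): {"tdx":{"etj":[59,33],"rvo":{"n":28,"sjx":23},"t":36,"u":[8,54]}}
After op 18 (remove /tdx/u/0): {"tdx":{"etj":[59,33],"rvo":{"n":28,"sjx":23},"t":36,"u":[54]}}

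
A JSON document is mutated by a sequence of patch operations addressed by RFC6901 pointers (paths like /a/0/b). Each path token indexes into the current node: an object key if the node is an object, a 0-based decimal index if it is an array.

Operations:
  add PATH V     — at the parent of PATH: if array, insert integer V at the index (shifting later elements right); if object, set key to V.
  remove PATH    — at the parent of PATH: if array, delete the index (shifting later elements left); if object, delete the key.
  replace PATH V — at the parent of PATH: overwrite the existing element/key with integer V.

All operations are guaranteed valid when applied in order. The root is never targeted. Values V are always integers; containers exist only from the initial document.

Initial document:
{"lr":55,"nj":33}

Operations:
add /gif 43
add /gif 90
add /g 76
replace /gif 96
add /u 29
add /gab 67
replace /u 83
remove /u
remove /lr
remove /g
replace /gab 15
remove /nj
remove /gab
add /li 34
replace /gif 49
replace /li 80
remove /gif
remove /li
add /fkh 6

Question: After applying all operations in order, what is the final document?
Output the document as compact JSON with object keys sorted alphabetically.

Answer: {"fkh":6}

Derivation:
After op 1 (add /gif 43): {"gif":43,"lr":55,"nj":33}
After op 2 (add /gif 90): {"gif":90,"lr":55,"nj":33}
After op 3 (add /g 76): {"g":76,"gif":90,"lr":55,"nj":33}
After op 4 (replace /gif 96): {"g":76,"gif":96,"lr":55,"nj":33}
After op 5 (add /u 29): {"g":76,"gif":96,"lr":55,"nj":33,"u":29}
After op 6 (add /gab 67): {"g":76,"gab":67,"gif":96,"lr":55,"nj":33,"u":29}
After op 7 (replace /u 83): {"g":76,"gab":67,"gif":96,"lr":55,"nj":33,"u":83}
After op 8 (remove /u): {"g":76,"gab":67,"gif":96,"lr":55,"nj":33}
After op 9 (remove /lr): {"g":76,"gab":67,"gif":96,"nj":33}
After op 10 (remove /g): {"gab":67,"gif":96,"nj":33}
After op 11 (replace /gab 15): {"gab":15,"gif":96,"nj":33}
After op 12 (remove /nj): {"gab":15,"gif":96}
After op 13 (remove /gab): {"gif":96}
After op 14 (add /li 34): {"gif":96,"li":34}
After op 15 (replace /gif 49): {"gif":49,"li":34}
After op 16 (replace /li 80): {"gif":49,"li":80}
After op 17 (remove /gif): {"li":80}
After op 18 (remove /li): {}
After op 19 (add /fkh 6): {"fkh":6}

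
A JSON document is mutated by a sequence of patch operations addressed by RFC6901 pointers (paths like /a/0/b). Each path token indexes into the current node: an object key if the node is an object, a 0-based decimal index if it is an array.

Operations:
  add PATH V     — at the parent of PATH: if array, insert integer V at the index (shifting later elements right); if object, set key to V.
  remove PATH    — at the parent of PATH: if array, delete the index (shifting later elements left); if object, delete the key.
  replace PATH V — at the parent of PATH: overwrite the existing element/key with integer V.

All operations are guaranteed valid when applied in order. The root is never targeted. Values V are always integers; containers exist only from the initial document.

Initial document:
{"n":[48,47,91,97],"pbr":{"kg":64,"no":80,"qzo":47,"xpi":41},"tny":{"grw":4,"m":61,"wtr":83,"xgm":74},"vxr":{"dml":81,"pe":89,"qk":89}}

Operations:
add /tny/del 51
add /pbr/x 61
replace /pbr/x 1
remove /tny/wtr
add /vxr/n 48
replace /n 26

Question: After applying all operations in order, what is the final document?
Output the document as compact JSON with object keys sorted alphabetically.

Answer: {"n":26,"pbr":{"kg":64,"no":80,"qzo":47,"x":1,"xpi":41},"tny":{"del":51,"grw":4,"m":61,"xgm":74},"vxr":{"dml":81,"n":48,"pe":89,"qk":89}}

Derivation:
After op 1 (add /tny/del 51): {"n":[48,47,91,97],"pbr":{"kg":64,"no":80,"qzo":47,"xpi":41},"tny":{"del":51,"grw":4,"m":61,"wtr":83,"xgm":74},"vxr":{"dml":81,"pe":89,"qk":89}}
After op 2 (add /pbr/x 61): {"n":[48,47,91,97],"pbr":{"kg":64,"no":80,"qzo":47,"x":61,"xpi":41},"tny":{"del":51,"grw":4,"m":61,"wtr":83,"xgm":74},"vxr":{"dml":81,"pe":89,"qk":89}}
After op 3 (replace /pbr/x 1): {"n":[48,47,91,97],"pbr":{"kg":64,"no":80,"qzo":47,"x":1,"xpi":41},"tny":{"del":51,"grw":4,"m":61,"wtr":83,"xgm":74},"vxr":{"dml":81,"pe":89,"qk":89}}
After op 4 (remove /tny/wtr): {"n":[48,47,91,97],"pbr":{"kg":64,"no":80,"qzo":47,"x":1,"xpi":41},"tny":{"del":51,"grw":4,"m":61,"xgm":74},"vxr":{"dml":81,"pe":89,"qk":89}}
After op 5 (add /vxr/n 48): {"n":[48,47,91,97],"pbr":{"kg":64,"no":80,"qzo":47,"x":1,"xpi":41},"tny":{"del":51,"grw":4,"m":61,"xgm":74},"vxr":{"dml":81,"n":48,"pe":89,"qk":89}}
After op 6 (replace /n 26): {"n":26,"pbr":{"kg":64,"no":80,"qzo":47,"x":1,"xpi":41},"tny":{"del":51,"grw":4,"m":61,"xgm":74},"vxr":{"dml":81,"n":48,"pe":89,"qk":89}}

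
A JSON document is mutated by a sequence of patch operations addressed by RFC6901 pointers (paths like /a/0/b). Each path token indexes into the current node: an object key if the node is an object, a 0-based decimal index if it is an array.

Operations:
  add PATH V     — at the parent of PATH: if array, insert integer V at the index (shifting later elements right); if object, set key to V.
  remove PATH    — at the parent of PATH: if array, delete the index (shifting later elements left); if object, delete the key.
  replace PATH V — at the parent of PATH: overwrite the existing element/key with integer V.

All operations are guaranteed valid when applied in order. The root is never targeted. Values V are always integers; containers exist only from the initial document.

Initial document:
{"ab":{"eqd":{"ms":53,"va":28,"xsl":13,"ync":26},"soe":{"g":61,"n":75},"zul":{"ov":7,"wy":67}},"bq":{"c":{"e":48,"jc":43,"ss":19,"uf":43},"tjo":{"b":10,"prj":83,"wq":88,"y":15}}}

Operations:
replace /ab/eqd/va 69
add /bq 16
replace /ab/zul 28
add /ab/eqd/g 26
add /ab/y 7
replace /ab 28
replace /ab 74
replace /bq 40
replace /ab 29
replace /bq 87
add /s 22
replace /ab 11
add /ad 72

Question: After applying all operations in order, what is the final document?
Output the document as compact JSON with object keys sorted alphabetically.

Answer: {"ab":11,"ad":72,"bq":87,"s":22}

Derivation:
After op 1 (replace /ab/eqd/va 69): {"ab":{"eqd":{"ms":53,"va":69,"xsl":13,"ync":26},"soe":{"g":61,"n":75},"zul":{"ov":7,"wy":67}},"bq":{"c":{"e":48,"jc":43,"ss":19,"uf":43},"tjo":{"b":10,"prj":83,"wq":88,"y":15}}}
After op 2 (add /bq 16): {"ab":{"eqd":{"ms":53,"va":69,"xsl":13,"ync":26},"soe":{"g":61,"n":75},"zul":{"ov":7,"wy":67}},"bq":16}
After op 3 (replace /ab/zul 28): {"ab":{"eqd":{"ms":53,"va":69,"xsl":13,"ync":26},"soe":{"g":61,"n":75},"zul":28},"bq":16}
After op 4 (add /ab/eqd/g 26): {"ab":{"eqd":{"g":26,"ms":53,"va":69,"xsl":13,"ync":26},"soe":{"g":61,"n":75},"zul":28},"bq":16}
After op 5 (add /ab/y 7): {"ab":{"eqd":{"g":26,"ms":53,"va":69,"xsl":13,"ync":26},"soe":{"g":61,"n":75},"y":7,"zul":28},"bq":16}
After op 6 (replace /ab 28): {"ab":28,"bq":16}
After op 7 (replace /ab 74): {"ab":74,"bq":16}
After op 8 (replace /bq 40): {"ab":74,"bq":40}
After op 9 (replace /ab 29): {"ab":29,"bq":40}
After op 10 (replace /bq 87): {"ab":29,"bq":87}
After op 11 (add /s 22): {"ab":29,"bq":87,"s":22}
After op 12 (replace /ab 11): {"ab":11,"bq":87,"s":22}
After op 13 (add /ad 72): {"ab":11,"ad":72,"bq":87,"s":22}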